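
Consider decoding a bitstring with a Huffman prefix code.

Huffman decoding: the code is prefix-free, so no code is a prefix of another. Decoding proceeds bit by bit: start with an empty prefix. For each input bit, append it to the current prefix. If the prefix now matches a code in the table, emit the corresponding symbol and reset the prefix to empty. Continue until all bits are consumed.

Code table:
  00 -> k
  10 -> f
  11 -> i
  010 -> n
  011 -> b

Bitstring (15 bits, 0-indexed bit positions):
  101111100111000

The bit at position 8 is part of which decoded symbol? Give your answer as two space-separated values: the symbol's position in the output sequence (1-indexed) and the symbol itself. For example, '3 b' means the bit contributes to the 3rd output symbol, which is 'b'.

Answer: 5 b

Derivation:
Bit 0: prefix='1' (no match yet)
Bit 1: prefix='10' -> emit 'f', reset
Bit 2: prefix='1' (no match yet)
Bit 3: prefix='11' -> emit 'i', reset
Bit 4: prefix='1' (no match yet)
Bit 5: prefix='11' -> emit 'i', reset
Bit 6: prefix='1' (no match yet)
Bit 7: prefix='10' -> emit 'f', reset
Bit 8: prefix='0' (no match yet)
Bit 9: prefix='01' (no match yet)
Bit 10: prefix='011' -> emit 'b', reset
Bit 11: prefix='1' (no match yet)
Bit 12: prefix='10' -> emit 'f', reset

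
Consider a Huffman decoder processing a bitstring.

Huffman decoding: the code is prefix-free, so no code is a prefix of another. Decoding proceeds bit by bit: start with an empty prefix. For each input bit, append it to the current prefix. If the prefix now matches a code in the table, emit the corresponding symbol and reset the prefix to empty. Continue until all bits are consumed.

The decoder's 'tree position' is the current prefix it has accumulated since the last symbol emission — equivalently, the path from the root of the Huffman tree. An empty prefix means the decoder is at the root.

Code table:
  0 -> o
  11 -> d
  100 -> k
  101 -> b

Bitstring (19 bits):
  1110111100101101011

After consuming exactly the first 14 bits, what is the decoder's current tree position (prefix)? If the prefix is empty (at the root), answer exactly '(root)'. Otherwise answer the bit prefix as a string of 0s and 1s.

Bit 0: prefix='1' (no match yet)
Bit 1: prefix='11' -> emit 'd', reset
Bit 2: prefix='1' (no match yet)
Bit 3: prefix='10' (no match yet)
Bit 4: prefix='101' -> emit 'b', reset
Bit 5: prefix='1' (no match yet)
Bit 6: prefix='11' -> emit 'd', reset
Bit 7: prefix='1' (no match yet)
Bit 8: prefix='10' (no match yet)
Bit 9: prefix='100' -> emit 'k', reset
Bit 10: prefix='1' (no match yet)
Bit 11: prefix='10' (no match yet)
Bit 12: prefix='101' -> emit 'b', reset
Bit 13: prefix='1' (no match yet)

Answer: 1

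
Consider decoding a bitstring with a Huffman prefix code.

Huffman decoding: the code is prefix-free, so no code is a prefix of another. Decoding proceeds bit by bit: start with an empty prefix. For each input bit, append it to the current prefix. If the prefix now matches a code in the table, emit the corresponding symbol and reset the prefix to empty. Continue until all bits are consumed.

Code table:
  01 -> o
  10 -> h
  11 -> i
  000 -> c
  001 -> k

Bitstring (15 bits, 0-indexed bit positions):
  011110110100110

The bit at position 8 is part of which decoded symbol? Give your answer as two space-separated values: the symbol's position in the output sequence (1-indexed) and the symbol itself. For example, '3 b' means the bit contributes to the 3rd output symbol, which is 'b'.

Answer: 5 o

Derivation:
Bit 0: prefix='0' (no match yet)
Bit 1: prefix='01' -> emit 'o', reset
Bit 2: prefix='1' (no match yet)
Bit 3: prefix='11' -> emit 'i', reset
Bit 4: prefix='1' (no match yet)
Bit 5: prefix='10' -> emit 'h', reset
Bit 6: prefix='1' (no match yet)
Bit 7: prefix='11' -> emit 'i', reset
Bit 8: prefix='0' (no match yet)
Bit 9: prefix='01' -> emit 'o', reset
Bit 10: prefix='0' (no match yet)
Bit 11: prefix='00' (no match yet)
Bit 12: prefix='001' -> emit 'k', reset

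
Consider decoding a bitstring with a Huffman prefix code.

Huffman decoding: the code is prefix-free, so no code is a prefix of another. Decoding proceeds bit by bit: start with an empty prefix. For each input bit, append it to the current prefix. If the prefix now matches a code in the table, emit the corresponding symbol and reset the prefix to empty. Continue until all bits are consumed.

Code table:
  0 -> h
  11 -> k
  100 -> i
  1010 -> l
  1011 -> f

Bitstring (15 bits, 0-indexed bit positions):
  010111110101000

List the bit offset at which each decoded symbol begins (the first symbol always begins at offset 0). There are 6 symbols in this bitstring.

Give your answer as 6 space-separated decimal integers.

Bit 0: prefix='0' -> emit 'h', reset
Bit 1: prefix='1' (no match yet)
Bit 2: prefix='10' (no match yet)
Bit 3: prefix='101' (no match yet)
Bit 4: prefix='1011' -> emit 'f', reset
Bit 5: prefix='1' (no match yet)
Bit 6: prefix='11' -> emit 'k', reset
Bit 7: prefix='1' (no match yet)
Bit 8: prefix='10' (no match yet)
Bit 9: prefix='101' (no match yet)
Bit 10: prefix='1010' -> emit 'l', reset
Bit 11: prefix='1' (no match yet)
Bit 12: prefix='10' (no match yet)
Bit 13: prefix='100' -> emit 'i', reset
Bit 14: prefix='0' -> emit 'h', reset

Answer: 0 1 5 7 11 14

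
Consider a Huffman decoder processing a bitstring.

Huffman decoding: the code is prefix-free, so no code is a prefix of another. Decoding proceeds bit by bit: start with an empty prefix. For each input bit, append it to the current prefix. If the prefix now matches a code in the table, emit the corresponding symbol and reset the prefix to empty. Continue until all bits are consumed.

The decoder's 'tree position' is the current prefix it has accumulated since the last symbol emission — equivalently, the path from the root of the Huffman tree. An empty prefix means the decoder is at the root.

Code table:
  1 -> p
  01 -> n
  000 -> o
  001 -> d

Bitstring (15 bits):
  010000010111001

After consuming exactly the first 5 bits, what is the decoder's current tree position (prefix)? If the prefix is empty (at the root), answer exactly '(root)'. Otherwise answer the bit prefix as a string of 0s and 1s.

Answer: (root)

Derivation:
Bit 0: prefix='0' (no match yet)
Bit 1: prefix='01' -> emit 'n', reset
Bit 2: prefix='0' (no match yet)
Bit 3: prefix='00' (no match yet)
Bit 4: prefix='000' -> emit 'o', reset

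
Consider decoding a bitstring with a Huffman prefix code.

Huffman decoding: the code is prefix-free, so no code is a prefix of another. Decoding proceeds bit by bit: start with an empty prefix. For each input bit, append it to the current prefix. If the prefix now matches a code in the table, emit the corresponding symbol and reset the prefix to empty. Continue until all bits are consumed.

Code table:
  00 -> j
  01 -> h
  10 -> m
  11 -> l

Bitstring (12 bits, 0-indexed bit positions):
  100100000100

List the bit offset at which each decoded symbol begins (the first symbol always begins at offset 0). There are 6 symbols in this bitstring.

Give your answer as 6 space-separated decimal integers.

Answer: 0 2 4 6 8 10

Derivation:
Bit 0: prefix='1' (no match yet)
Bit 1: prefix='10' -> emit 'm', reset
Bit 2: prefix='0' (no match yet)
Bit 3: prefix='01' -> emit 'h', reset
Bit 4: prefix='0' (no match yet)
Bit 5: prefix='00' -> emit 'j', reset
Bit 6: prefix='0' (no match yet)
Bit 7: prefix='00' -> emit 'j', reset
Bit 8: prefix='0' (no match yet)
Bit 9: prefix='01' -> emit 'h', reset
Bit 10: prefix='0' (no match yet)
Bit 11: prefix='00' -> emit 'j', reset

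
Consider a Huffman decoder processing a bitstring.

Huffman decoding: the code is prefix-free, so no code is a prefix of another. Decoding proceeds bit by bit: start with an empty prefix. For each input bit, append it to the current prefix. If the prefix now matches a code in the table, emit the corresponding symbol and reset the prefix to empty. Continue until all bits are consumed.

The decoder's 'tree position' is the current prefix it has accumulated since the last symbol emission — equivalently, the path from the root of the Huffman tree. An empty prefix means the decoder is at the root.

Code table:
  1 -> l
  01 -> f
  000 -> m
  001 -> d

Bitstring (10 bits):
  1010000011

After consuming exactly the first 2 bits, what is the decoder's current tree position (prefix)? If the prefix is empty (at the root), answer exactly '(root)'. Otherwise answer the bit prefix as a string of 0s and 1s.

Bit 0: prefix='1' -> emit 'l', reset
Bit 1: prefix='0' (no match yet)

Answer: 0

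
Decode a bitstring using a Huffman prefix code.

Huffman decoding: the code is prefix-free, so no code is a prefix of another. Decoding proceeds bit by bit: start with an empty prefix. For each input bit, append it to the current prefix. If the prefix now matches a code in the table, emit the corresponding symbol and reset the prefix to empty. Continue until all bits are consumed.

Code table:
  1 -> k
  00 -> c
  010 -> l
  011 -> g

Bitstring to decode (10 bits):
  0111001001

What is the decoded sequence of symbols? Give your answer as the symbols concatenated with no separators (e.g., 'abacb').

Bit 0: prefix='0' (no match yet)
Bit 1: prefix='01' (no match yet)
Bit 2: prefix='011' -> emit 'g', reset
Bit 3: prefix='1' -> emit 'k', reset
Bit 4: prefix='0' (no match yet)
Bit 5: prefix='00' -> emit 'c', reset
Bit 6: prefix='1' -> emit 'k', reset
Bit 7: prefix='0' (no match yet)
Bit 8: prefix='00' -> emit 'c', reset
Bit 9: prefix='1' -> emit 'k', reset

Answer: gkckck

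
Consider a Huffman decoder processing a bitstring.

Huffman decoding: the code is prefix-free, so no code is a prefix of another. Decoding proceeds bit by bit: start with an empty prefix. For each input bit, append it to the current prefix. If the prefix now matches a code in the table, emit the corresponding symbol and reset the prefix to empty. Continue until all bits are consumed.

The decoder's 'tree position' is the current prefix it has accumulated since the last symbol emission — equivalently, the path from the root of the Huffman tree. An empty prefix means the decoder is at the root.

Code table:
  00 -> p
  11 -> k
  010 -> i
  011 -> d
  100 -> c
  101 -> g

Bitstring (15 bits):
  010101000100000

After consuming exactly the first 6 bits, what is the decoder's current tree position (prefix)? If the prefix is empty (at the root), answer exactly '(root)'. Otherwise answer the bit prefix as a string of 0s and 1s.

Answer: (root)

Derivation:
Bit 0: prefix='0' (no match yet)
Bit 1: prefix='01' (no match yet)
Bit 2: prefix='010' -> emit 'i', reset
Bit 3: prefix='1' (no match yet)
Bit 4: prefix='10' (no match yet)
Bit 5: prefix='101' -> emit 'g', reset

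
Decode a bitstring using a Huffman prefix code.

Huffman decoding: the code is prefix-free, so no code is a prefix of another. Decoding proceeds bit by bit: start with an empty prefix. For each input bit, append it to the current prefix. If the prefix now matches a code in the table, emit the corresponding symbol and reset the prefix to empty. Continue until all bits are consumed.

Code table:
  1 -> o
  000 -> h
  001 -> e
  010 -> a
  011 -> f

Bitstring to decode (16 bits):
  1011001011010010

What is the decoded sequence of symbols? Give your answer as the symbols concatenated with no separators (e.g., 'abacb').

Answer: ofefaa

Derivation:
Bit 0: prefix='1' -> emit 'o', reset
Bit 1: prefix='0' (no match yet)
Bit 2: prefix='01' (no match yet)
Bit 3: prefix='011' -> emit 'f', reset
Bit 4: prefix='0' (no match yet)
Bit 5: prefix='00' (no match yet)
Bit 6: prefix='001' -> emit 'e', reset
Bit 7: prefix='0' (no match yet)
Bit 8: prefix='01' (no match yet)
Bit 9: prefix='011' -> emit 'f', reset
Bit 10: prefix='0' (no match yet)
Bit 11: prefix='01' (no match yet)
Bit 12: prefix='010' -> emit 'a', reset
Bit 13: prefix='0' (no match yet)
Bit 14: prefix='01' (no match yet)
Bit 15: prefix='010' -> emit 'a', reset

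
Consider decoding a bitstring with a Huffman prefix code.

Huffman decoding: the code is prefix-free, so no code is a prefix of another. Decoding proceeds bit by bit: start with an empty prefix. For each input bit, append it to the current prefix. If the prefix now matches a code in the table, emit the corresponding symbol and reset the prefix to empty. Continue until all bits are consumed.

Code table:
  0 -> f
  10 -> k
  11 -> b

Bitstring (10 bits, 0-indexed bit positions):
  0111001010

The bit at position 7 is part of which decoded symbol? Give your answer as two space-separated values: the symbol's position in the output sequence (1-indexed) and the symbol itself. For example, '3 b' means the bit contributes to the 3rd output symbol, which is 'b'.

Answer: 5 k

Derivation:
Bit 0: prefix='0' -> emit 'f', reset
Bit 1: prefix='1' (no match yet)
Bit 2: prefix='11' -> emit 'b', reset
Bit 3: prefix='1' (no match yet)
Bit 4: prefix='10' -> emit 'k', reset
Bit 5: prefix='0' -> emit 'f', reset
Bit 6: prefix='1' (no match yet)
Bit 7: prefix='10' -> emit 'k', reset
Bit 8: prefix='1' (no match yet)
Bit 9: prefix='10' -> emit 'k', reset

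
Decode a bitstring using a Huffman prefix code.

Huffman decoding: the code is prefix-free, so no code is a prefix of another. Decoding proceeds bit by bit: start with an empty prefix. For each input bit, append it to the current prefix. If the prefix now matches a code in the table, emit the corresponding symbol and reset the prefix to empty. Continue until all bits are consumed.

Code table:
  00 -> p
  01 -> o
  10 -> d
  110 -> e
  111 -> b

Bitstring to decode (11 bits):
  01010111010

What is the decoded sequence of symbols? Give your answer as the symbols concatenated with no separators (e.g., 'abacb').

Answer: oooed

Derivation:
Bit 0: prefix='0' (no match yet)
Bit 1: prefix='01' -> emit 'o', reset
Bit 2: prefix='0' (no match yet)
Bit 3: prefix='01' -> emit 'o', reset
Bit 4: prefix='0' (no match yet)
Bit 5: prefix='01' -> emit 'o', reset
Bit 6: prefix='1' (no match yet)
Bit 7: prefix='11' (no match yet)
Bit 8: prefix='110' -> emit 'e', reset
Bit 9: prefix='1' (no match yet)
Bit 10: prefix='10' -> emit 'd', reset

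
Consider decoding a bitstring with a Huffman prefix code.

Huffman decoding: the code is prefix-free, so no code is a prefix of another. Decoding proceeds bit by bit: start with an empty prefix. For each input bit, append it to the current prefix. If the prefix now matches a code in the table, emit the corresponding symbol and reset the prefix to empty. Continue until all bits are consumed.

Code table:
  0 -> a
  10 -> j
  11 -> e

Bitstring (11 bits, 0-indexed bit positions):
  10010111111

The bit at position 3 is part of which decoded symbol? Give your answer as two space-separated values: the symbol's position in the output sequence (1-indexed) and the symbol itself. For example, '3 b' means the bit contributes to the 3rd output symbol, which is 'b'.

Answer: 3 j

Derivation:
Bit 0: prefix='1' (no match yet)
Bit 1: prefix='10' -> emit 'j', reset
Bit 2: prefix='0' -> emit 'a', reset
Bit 3: prefix='1' (no match yet)
Bit 4: prefix='10' -> emit 'j', reset
Bit 5: prefix='1' (no match yet)
Bit 6: prefix='11' -> emit 'e', reset
Bit 7: prefix='1' (no match yet)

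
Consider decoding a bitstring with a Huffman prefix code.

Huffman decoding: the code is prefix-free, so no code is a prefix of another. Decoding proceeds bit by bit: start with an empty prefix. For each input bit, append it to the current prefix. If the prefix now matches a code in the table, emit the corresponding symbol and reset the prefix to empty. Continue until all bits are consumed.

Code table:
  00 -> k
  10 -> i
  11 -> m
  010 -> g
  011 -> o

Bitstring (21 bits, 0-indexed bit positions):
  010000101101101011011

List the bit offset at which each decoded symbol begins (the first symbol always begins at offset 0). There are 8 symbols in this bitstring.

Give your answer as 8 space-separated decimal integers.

Bit 0: prefix='0' (no match yet)
Bit 1: prefix='01' (no match yet)
Bit 2: prefix='010' -> emit 'g', reset
Bit 3: prefix='0' (no match yet)
Bit 4: prefix='00' -> emit 'k', reset
Bit 5: prefix='0' (no match yet)
Bit 6: prefix='01' (no match yet)
Bit 7: prefix='010' -> emit 'g', reset
Bit 8: prefix='1' (no match yet)
Bit 9: prefix='11' -> emit 'm', reset
Bit 10: prefix='0' (no match yet)
Bit 11: prefix='01' (no match yet)
Bit 12: prefix='011' -> emit 'o', reset
Bit 13: prefix='0' (no match yet)
Bit 14: prefix='01' (no match yet)
Bit 15: prefix='010' -> emit 'g', reset
Bit 16: prefix='1' (no match yet)
Bit 17: prefix='11' -> emit 'm', reset
Bit 18: prefix='0' (no match yet)
Bit 19: prefix='01' (no match yet)
Bit 20: prefix='011' -> emit 'o', reset

Answer: 0 3 5 8 10 13 16 18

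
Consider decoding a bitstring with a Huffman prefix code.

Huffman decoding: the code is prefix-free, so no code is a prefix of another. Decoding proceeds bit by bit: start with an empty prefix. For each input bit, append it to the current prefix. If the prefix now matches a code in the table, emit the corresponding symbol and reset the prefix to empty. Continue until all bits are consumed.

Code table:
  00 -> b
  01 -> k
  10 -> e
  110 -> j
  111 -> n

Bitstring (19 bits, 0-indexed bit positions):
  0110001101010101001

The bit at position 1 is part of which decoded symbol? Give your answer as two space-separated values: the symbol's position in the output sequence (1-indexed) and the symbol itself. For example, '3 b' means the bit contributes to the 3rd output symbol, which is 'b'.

Answer: 1 k

Derivation:
Bit 0: prefix='0' (no match yet)
Bit 1: prefix='01' -> emit 'k', reset
Bit 2: prefix='1' (no match yet)
Bit 3: prefix='10' -> emit 'e', reset
Bit 4: prefix='0' (no match yet)
Bit 5: prefix='00' -> emit 'b', reset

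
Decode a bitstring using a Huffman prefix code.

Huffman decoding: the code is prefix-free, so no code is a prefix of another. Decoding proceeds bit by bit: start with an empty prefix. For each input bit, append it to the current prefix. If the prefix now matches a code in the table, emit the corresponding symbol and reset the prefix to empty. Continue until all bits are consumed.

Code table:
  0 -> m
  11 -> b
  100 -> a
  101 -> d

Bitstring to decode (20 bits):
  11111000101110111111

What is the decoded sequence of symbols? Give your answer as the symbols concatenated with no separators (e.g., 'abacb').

Bit 0: prefix='1' (no match yet)
Bit 1: prefix='11' -> emit 'b', reset
Bit 2: prefix='1' (no match yet)
Bit 3: prefix='11' -> emit 'b', reset
Bit 4: prefix='1' (no match yet)
Bit 5: prefix='10' (no match yet)
Bit 6: prefix='100' -> emit 'a', reset
Bit 7: prefix='0' -> emit 'm', reset
Bit 8: prefix='1' (no match yet)
Bit 9: prefix='10' (no match yet)
Bit 10: prefix='101' -> emit 'd', reset
Bit 11: prefix='1' (no match yet)
Bit 12: prefix='11' -> emit 'b', reset
Bit 13: prefix='0' -> emit 'm', reset
Bit 14: prefix='1' (no match yet)
Bit 15: prefix='11' -> emit 'b', reset
Bit 16: prefix='1' (no match yet)
Bit 17: prefix='11' -> emit 'b', reset
Bit 18: prefix='1' (no match yet)
Bit 19: prefix='11' -> emit 'b', reset

Answer: bbamdbmbbb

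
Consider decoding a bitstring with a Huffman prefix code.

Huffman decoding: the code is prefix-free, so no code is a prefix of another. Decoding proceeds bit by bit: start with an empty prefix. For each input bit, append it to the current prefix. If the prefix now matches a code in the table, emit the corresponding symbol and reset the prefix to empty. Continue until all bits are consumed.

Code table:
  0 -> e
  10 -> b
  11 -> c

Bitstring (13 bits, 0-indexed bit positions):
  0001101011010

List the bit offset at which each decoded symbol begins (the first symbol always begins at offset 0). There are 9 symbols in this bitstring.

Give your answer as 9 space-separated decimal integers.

Bit 0: prefix='0' -> emit 'e', reset
Bit 1: prefix='0' -> emit 'e', reset
Bit 2: prefix='0' -> emit 'e', reset
Bit 3: prefix='1' (no match yet)
Bit 4: prefix='11' -> emit 'c', reset
Bit 5: prefix='0' -> emit 'e', reset
Bit 6: prefix='1' (no match yet)
Bit 7: prefix='10' -> emit 'b', reset
Bit 8: prefix='1' (no match yet)
Bit 9: prefix='11' -> emit 'c', reset
Bit 10: prefix='0' -> emit 'e', reset
Bit 11: prefix='1' (no match yet)
Bit 12: prefix='10' -> emit 'b', reset

Answer: 0 1 2 3 5 6 8 10 11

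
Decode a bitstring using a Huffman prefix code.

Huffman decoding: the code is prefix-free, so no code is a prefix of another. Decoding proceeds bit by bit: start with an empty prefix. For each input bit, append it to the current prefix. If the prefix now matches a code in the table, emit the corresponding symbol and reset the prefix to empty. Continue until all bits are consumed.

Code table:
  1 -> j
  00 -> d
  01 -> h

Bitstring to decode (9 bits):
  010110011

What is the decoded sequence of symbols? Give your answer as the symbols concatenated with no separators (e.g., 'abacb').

Bit 0: prefix='0' (no match yet)
Bit 1: prefix='01' -> emit 'h', reset
Bit 2: prefix='0' (no match yet)
Bit 3: prefix='01' -> emit 'h', reset
Bit 4: prefix='1' -> emit 'j', reset
Bit 5: prefix='0' (no match yet)
Bit 6: prefix='00' -> emit 'd', reset
Bit 7: prefix='1' -> emit 'j', reset
Bit 8: prefix='1' -> emit 'j', reset

Answer: hhjdjj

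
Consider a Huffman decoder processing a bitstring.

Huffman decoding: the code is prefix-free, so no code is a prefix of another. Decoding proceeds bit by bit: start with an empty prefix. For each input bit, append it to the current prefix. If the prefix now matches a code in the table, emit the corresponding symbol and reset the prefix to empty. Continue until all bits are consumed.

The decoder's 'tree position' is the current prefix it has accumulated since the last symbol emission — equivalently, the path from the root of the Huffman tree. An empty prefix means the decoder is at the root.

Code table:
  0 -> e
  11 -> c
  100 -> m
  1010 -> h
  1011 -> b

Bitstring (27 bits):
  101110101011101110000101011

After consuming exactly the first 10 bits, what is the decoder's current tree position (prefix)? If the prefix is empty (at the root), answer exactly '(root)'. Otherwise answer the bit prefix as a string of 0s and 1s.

Bit 0: prefix='1' (no match yet)
Bit 1: prefix='10' (no match yet)
Bit 2: prefix='101' (no match yet)
Bit 3: prefix='1011' -> emit 'b', reset
Bit 4: prefix='1' (no match yet)
Bit 5: prefix='10' (no match yet)
Bit 6: prefix='101' (no match yet)
Bit 7: prefix='1010' -> emit 'h', reset
Bit 8: prefix='1' (no match yet)
Bit 9: prefix='10' (no match yet)

Answer: 10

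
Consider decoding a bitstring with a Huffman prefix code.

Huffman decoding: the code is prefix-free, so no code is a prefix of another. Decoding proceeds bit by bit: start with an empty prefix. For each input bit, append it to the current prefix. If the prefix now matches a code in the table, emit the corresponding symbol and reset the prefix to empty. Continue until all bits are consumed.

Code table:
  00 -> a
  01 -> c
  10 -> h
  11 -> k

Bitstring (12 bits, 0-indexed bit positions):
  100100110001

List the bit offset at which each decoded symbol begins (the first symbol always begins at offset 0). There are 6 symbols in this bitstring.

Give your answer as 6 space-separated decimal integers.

Bit 0: prefix='1' (no match yet)
Bit 1: prefix='10' -> emit 'h', reset
Bit 2: prefix='0' (no match yet)
Bit 3: prefix='01' -> emit 'c', reset
Bit 4: prefix='0' (no match yet)
Bit 5: prefix='00' -> emit 'a', reset
Bit 6: prefix='1' (no match yet)
Bit 7: prefix='11' -> emit 'k', reset
Bit 8: prefix='0' (no match yet)
Bit 9: prefix='00' -> emit 'a', reset
Bit 10: prefix='0' (no match yet)
Bit 11: prefix='01' -> emit 'c', reset

Answer: 0 2 4 6 8 10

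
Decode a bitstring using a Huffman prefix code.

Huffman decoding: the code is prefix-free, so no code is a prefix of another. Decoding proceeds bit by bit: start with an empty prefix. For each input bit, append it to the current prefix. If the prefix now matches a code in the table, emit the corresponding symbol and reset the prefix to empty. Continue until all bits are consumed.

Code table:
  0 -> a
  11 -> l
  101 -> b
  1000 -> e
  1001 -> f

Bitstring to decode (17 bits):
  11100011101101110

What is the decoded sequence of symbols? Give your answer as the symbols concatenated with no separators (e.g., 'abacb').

Bit 0: prefix='1' (no match yet)
Bit 1: prefix='11' -> emit 'l', reset
Bit 2: prefix='1' (no match yet)
Bit 3: prefix='10' (no match yet)
Bit 4: prefix='100' (no match yet)
Bit 5: prefix='1000' -> emit 'e', reset
Bit 6: prefix='1' (no match yet)
Bit 7: prefix='11' -> emit 'l', reset
Bit 8: prefix='1' (no match yet)
Bit 9: prefix='10' (no match yet)
Bit 10: prefix='101' -> emit 'b', reset
Bit 11: prefix='1' (no match yet)
Bit 12: prefix='10' (no match yet)
Bit 13: prefix='101' -> emit 'b', reset
Bit 14: prefix='1' (no match yet)
Bit 15: prefix='11' -> emit 'l', reset
Bit 16: prefix='0' -> emit 'a', reset

Answer: lelbbla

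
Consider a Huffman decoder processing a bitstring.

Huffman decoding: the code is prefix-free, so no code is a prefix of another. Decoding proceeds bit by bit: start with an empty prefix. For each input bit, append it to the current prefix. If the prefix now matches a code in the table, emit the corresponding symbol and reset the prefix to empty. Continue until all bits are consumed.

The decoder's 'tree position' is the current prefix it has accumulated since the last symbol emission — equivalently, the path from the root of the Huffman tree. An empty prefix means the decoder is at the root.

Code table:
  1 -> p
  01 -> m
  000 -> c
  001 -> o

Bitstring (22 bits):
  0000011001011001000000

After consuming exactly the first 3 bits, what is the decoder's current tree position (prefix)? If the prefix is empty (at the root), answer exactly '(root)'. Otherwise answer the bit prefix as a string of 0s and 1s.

Answer: (root)

Derivation:
Bit 0: prefix='0' (no match yet)
Bit 1: prefix='00' (no match yet)
Bit 2: prefix='000' -> emit 'c', reset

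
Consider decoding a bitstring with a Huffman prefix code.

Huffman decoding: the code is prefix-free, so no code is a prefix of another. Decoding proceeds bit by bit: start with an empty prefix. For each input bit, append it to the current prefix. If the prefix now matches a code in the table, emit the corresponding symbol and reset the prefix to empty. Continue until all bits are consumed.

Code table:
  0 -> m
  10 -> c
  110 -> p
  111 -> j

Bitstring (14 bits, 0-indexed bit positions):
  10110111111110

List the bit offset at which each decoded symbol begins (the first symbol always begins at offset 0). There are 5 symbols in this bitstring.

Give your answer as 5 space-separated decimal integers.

Answer: 0 2 5 8 11

Derivation:
Bit 0: prefix='1' (no match yet)
Bit 1: prefix='10' -> emit 'c', reset
Bit 2: prefix='1' (no match yet)
Bit 3: prefix='11' (no match yet)
Bit 4: prefix='110' -> emit 'p', reset
Bit 5: prefix='1' (no match yet)
Bit 6: prefix='11' (no match yet)
Bit 7: prefix='111' -> emit 'j', reset
Bit 8: prefix='1' (no match yet)
Bit 9: prefix='11' (no match yet)
Bit 10: prefix='111' -> emit 'j', reset
Bit 11: prefix='1' (no match yet)
Bit 12: prefix='11' (no match yet)
Bit 13: prefix='110' -> emit 'p', reset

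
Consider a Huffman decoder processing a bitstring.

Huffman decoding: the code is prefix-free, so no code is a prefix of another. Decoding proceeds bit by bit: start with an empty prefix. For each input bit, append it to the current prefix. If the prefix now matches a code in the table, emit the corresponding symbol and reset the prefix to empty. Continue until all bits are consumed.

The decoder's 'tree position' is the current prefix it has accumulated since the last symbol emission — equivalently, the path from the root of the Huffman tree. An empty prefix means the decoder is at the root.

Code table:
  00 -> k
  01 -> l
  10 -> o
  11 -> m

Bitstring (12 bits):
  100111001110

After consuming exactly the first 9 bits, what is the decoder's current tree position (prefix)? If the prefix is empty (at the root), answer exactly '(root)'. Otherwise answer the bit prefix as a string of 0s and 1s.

Answer: 1

Derivation:
Bit 0: prefix='1' (no match yet)
Bit 1: prefix='10' -> emit 'o', reset
Bit 2: prefix='0' (no match yet)
Bit 3: prefix='01' -> emit 'l', reset
Bit 4: prefix='1' (no match yet)
Bit 5: prefix='11' -> emit 'm', reset
Bit 6: prefix='0' (no match yet)
Bit 7: prefix='00' -> emit 'k', reset
Bit 8: prefix='1' (no match yet)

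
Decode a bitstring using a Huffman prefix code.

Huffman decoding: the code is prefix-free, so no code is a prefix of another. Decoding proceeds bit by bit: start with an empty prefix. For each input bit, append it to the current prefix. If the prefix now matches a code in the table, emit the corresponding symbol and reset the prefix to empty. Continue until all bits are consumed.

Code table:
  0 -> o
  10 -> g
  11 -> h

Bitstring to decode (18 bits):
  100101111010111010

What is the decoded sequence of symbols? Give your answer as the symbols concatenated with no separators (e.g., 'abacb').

Answer: goghhoghgg

Derivation:
Bit 0: prefix='1' (no match yet)
Bit 1: prefix='10' -> emit 'g', reset
Bit 2: prefix='0' -> emit 'o', reset
Bit 3: prefix='1' (no match yet)
Bit 4: prefix='10' -> emit 'g', reset
Bit 5: prefix='1' (no match yet)
Bit 6: prefix='11' -> emit 'h', reset
Bit 7: prefix='1' (no match yet)
Bit 8: prefix='11' -> emit 'h', reset
Bit 9: prefix='0' -> emit 'o', reset
Bit 10: prefix='1' (no match yet)
Bit 11: prefix='10' -> emit 'g', reset
Bit 12: prefix='1' (no match yet)
Bit 13: prefix='11' -> emit 'h', reset
Bit 14: prefix='1' (no match yet)
Bit 15: prefix='10' -> emit 'g', reset
Bit 16: prefix='1' (no match yet)
Bit 17: prefix='10' -> emit 'g', reset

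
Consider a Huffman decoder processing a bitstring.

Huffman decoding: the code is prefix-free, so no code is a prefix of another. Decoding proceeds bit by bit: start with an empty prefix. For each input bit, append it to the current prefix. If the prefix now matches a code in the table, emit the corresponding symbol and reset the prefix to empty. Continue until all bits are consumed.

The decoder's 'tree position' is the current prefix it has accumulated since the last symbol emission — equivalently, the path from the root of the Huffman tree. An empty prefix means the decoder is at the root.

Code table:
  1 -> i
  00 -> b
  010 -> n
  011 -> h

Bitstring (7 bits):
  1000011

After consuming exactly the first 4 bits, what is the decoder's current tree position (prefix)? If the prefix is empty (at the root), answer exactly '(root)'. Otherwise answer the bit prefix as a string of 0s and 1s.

Answer: 0

Derivation:
Bit 0: prefix='1' -> emit 'i', reset
Bit 1: prefix='0' (no match yet)
Bit 2: prefix='00' -> emit 'b', reset
Bit 3: prefix='0' (no match yet)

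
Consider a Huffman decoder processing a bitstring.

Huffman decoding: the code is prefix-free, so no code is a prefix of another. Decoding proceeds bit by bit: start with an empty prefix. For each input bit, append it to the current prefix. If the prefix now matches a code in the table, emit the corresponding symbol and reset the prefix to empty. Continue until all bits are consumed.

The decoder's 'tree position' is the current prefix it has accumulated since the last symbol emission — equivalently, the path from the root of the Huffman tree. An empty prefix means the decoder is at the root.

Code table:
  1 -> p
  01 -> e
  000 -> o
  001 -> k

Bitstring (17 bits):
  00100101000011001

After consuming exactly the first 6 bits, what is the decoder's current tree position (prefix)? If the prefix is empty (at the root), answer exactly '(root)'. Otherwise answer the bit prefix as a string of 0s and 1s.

Answer: (root)

Derivation:
Bit 0: prefix='0' (no match yet)
Bit 1: prefix='00' (no match yet)
Bit 2: prefix='001' -> emit 'k', reset
Bit 3: prefix='0' (no match yet)
Bit 4: prefix='00' (no match yet)
Bit 5: prefix='001' -> emit 'k', reset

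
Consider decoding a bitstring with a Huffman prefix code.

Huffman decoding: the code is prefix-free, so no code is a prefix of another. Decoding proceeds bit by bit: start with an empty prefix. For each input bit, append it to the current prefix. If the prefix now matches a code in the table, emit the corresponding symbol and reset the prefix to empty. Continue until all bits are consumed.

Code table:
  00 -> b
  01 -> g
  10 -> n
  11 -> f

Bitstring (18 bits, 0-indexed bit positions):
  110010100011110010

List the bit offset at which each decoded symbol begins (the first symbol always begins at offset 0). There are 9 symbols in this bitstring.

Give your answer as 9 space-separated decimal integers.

Bit 0: prefix='1' (no match yet)
Bit 1: prefix='11' -> emit 'f', reset
Bit 2: prefix='0' (no match yet)
Bit 3: prefix='00' -> emit 'b', reset
Bit 4: prefix='1' (no match yet)
Bit 5: prefix='10' -> emit 'n', reset
Bit 6: prefix='1' (no match yet)
Bit 7: prefix='10' -> emit 'n', reset
Bit 8: prefix='0' (no match yet)
Bit 9: prefix='00' -> emit 'b', reset
Bit 10: prefix='1' (no match yet)
Bit 11: prefix='11' -> emit 'f', reset
Bit 12: prefix='1' (no match yet)
Bit 13: prefix='11' -> emit 'f', reset
Bit 14: prefix='0' (no match yet)
Bit 15: prefix='00' -> emit 'b', reset
Bit 16: prefix='1' (no match yet)
Bit 17: prefix='10' -> emit 'n', reset

Answer: 0 2 4 6 8 10 12 14 16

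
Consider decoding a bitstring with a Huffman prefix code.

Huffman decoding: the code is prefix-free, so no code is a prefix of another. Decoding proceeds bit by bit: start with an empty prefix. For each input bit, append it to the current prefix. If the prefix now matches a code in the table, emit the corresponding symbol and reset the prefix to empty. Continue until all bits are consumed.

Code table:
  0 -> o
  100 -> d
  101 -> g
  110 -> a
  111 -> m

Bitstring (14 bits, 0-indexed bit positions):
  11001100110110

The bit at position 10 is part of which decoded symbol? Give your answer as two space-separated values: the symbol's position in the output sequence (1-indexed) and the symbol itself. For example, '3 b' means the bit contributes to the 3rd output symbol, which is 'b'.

Bit 0: prefix='1' (no match yet)
Bit 1: prefix='11' (no match yet)
Bit 2: prefix='110' -> emit 'a', reset
Bit 3: prefix='0' -> emit 'o', reset
Bit 4: prefix='1' (no match yet)
Bit 5: prefix='11' (no match yet)
Bit 6: prefix='110' -> emit 'a', reset
Bit 7: prefix='0' -> emit 'o', reset
Bit 8: prefix='1' (no match yet)
Bit 9: prefix='11' (no match yet)
Bit 10: prefix='110' -> emit 'a', reset
Bit 11: prefix='1' (no match yet)
Bit 12: prefix='11' (no match yet)
Bit 13: prefix='110' -> emit 'a', reset

Answer: 5 a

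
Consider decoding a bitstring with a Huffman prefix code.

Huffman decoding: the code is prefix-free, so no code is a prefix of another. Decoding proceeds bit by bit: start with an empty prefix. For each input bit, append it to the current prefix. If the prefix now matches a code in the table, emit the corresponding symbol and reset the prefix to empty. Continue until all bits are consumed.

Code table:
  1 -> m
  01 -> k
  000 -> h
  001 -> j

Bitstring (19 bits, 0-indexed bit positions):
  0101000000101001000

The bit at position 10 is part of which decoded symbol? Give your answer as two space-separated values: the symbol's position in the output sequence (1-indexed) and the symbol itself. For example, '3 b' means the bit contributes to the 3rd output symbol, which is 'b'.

Answer: 5 m

Derivation:
Bit 0: prefix='0' (no match yet)
Bit 1: prefix='01' -> emit 'k', reset
Bit 2: prefix='0' (no match yet)
Bit 3: prefix='01' -> emit 'k', reset
Bit 4: prefix='0' (no match yet)
Bit 5: prefix='00' (no match yet)
Bit 6: prefix='000' -> emit 'h', reset
Bit 7: prefix='0' (no match yet)
Bit 8: prefix='00' (no match yet)
Bit 9: prefix='000' -> emit 'h', reset
Bit 10: prefix='1' -> emit 'm', reset
Bit 11: prefix='0' (no match yet)
Bit 12: prefix='01' -> emit 'k', reset
Bit 13: prefix='0' (no match yet)
Bit 14: prefix='00' (no match yet)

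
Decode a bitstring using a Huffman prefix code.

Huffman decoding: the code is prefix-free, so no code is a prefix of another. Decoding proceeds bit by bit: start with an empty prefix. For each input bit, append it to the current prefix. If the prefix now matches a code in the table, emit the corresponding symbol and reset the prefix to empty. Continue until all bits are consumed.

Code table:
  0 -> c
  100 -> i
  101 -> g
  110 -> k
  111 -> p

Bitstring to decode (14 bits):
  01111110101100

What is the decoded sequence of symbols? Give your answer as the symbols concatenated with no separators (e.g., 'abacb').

Answer: cppcgi

Derivation:
Bit 0: prefix='0' -> emit 'c', reset
Bit 1: prefix='1' (no match yet)
Bit 2: prefix='11' (no match yet)
Bit 3: prefix='111' -> emit 'p', reset
Bit 4: prefix='1' (no match yet)
Bit 5: prefix='11' (no match yet)
Bit 6: prefix='111' -> emit 'p', reset
Bit 7: prefix='0' -> emit 'c', reset
Bit 8: prefix='1' (no match yet)
Bit 9: prefix='10' (no match yet)
Bit 10: prefix='101' -> emit 'g', reset
Bit 11: prefix='1' (no match yet)
Bit 12: prefix='10' (no match yet)
Bit 13: prefix='100' -> emit 'i', reset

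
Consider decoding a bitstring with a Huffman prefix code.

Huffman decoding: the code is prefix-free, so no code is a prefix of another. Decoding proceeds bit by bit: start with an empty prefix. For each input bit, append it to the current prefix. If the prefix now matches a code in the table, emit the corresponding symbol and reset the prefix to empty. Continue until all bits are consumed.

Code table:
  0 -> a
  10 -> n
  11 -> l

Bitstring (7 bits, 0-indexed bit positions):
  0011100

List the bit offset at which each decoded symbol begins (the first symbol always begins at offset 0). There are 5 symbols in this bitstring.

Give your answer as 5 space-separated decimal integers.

Answer: 0 1 2 4 6

Derivation:
Bit 0: prefix='0' -> emit 'a', reset
Bit 1: prefix='0' -> emit 'a', reset
Bit 2: prefix='1' (no match yet)
Bit 3: prefix='11' -> emit 'l', reset
Bit 4: prefix='1' (no match yet)
Bit 5: prefix='10' -> emit 'n', reset
Bit 6: prefix='0' -> emit 'a', reset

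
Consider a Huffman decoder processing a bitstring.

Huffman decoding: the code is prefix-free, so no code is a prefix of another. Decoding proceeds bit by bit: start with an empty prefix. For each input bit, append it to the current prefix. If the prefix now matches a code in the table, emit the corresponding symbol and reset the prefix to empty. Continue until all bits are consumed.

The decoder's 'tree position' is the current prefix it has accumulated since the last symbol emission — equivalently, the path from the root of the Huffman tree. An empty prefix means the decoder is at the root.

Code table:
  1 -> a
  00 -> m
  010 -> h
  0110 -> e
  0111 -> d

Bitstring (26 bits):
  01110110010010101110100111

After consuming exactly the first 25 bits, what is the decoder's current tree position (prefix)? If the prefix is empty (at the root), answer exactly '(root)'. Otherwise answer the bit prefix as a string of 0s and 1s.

Bit 0: prefix='0' (no match yet)
Bit 1: prefix='01' (no match yet)
Bit 2: prefix='011' (no match yet)
Bit 3: prefix='0111' -> emit 'd', reset
Bit 4: prefix='0' (no match yet)
Bit 5: prefix='01' (no match yet)
Bit 6: prefix='011' (no match yet)
Bit 7: prefix='0110' -> emit 'e', reset
Bit 8: prefix='0' (no match yet)
Bit 9: prefix='01' (no match yet)
Bit 10: prefix='010' -> emit 'h', reset
Bit 11: prefix='0' (no match yet)
Bit 12: prefix='01' (no match yet)
Bit 13: prefix='010' -> emit 'h', reset
Bit 14: prefix='1' -> emit 'a', reset
Bit 15: prefix='0' (no match yet)
Bit 16: prefix='01' (no match yet)
Bit 17: prefix='011' (no match yet)
Bit 18: prefix='0111' -> emit 'd', reset
Bit 19: prefix='0' (no match yet)
Bit 20: prefix='01' (no match yet)
Bit 21: prefix='010' -> emit 'h', reset
Bit 22: prefix='0' (no match yet)
Bit 23: prefix='01' (no match yet)
Bit 24: prefix='011' (no match yet)

Answer: 011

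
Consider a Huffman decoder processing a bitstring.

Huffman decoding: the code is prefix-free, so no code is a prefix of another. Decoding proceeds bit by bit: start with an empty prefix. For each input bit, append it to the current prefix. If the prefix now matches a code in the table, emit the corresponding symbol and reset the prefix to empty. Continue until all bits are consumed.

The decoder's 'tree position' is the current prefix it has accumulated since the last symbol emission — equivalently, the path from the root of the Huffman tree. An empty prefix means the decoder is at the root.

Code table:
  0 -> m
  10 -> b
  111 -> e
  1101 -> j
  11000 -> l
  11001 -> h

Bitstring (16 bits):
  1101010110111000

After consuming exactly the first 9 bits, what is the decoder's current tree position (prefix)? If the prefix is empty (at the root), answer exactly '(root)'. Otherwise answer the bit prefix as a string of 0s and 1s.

Bit 0: prefix='1' (no match yet)
Bit 1: prefix='11' (no match yet)
Bit 2: prefix='110' (no match yet)
Bit 3: prefix='1101' -> emit 'j', reset
Bit 4: prefix='0' -> emit 'm', reset
Bit 5: prefix='1' (no match yet)
Bit 6: prefix='10' -> emit 'b', reset
Bit 7: prefix='1' (no match yet)
Bit 8: prefix='11' (no match yet)

Answer: 11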